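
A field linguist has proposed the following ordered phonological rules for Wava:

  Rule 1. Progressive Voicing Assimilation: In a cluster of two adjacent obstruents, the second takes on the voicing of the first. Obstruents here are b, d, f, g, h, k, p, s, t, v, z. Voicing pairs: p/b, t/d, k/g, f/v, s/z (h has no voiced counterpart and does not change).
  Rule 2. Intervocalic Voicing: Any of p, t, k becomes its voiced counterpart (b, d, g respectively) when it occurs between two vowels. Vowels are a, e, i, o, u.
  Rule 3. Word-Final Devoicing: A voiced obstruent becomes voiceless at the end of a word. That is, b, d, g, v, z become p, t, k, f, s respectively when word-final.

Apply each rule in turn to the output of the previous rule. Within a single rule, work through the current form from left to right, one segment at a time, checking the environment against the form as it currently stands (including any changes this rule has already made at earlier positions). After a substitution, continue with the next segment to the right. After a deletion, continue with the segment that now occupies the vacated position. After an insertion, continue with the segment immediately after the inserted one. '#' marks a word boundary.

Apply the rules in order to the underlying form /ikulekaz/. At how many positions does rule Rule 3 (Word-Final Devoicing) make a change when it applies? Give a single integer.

1

Rule 1 Progressive Voicing Assimilation: no change — [ikulekaz]
Rule 2 Intervocalic Voicing: [ikulekaz] → [igulegaz]
Rule 3 Word-Final Devoicing: [igulegaz] → [igulegas]
Rule Rule 3 changed 1 position(s).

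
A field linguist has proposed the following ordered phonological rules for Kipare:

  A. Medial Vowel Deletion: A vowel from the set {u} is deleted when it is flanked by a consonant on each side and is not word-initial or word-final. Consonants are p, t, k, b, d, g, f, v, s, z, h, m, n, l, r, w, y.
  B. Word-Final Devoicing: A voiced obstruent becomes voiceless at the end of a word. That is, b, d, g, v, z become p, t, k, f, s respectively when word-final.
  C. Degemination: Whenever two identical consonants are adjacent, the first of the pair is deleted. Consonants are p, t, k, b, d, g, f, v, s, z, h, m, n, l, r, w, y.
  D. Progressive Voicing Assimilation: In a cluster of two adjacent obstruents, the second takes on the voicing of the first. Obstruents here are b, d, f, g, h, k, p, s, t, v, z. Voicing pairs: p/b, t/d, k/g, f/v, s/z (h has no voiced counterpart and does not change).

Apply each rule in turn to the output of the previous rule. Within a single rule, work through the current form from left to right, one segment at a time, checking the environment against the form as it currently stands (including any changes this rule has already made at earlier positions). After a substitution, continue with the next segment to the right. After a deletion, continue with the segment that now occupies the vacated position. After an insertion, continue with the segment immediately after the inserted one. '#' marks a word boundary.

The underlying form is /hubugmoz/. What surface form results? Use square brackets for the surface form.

[hpkmos]

A Medial Vowel Deletion: [hubugmoz] → [hbgmoz]
B Word-Final Devoicing: [hbgmoz] → [hbgmos]
C Degemination: no change — [hbgmos]
D Progressive Voicing Assimilation: [hbgmos] → [hpkmos]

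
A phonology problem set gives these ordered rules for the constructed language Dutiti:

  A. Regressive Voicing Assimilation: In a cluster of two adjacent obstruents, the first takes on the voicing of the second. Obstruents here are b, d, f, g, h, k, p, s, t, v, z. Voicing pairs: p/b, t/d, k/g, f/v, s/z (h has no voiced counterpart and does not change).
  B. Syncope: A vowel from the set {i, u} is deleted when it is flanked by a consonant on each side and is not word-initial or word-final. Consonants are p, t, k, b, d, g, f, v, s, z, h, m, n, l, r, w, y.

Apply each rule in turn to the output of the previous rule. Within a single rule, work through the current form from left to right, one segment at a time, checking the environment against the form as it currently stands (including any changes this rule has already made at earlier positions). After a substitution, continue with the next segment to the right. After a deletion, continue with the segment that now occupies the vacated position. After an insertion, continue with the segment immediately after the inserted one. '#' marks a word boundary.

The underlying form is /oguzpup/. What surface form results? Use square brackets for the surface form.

A Regressive Voicing Assimilation: [oguzpup] → [oguspup]
B Syncope: [oguspup] → [ogspp]

[ogspp]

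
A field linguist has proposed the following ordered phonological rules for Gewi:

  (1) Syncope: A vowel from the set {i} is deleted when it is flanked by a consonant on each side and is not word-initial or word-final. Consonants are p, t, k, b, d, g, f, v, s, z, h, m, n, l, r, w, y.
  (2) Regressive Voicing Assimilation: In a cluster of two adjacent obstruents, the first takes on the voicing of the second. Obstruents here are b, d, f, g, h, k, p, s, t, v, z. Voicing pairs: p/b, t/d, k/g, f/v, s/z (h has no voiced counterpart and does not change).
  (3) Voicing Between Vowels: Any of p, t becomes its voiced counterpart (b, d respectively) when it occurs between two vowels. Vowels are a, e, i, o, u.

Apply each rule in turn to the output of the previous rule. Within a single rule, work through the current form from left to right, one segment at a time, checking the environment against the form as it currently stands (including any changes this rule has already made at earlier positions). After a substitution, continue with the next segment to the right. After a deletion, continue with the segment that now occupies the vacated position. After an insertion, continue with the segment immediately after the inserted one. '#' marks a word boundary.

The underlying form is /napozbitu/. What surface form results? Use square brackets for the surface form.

(1) Syncope: [napozbitu] → [napozbtu]
(2) Regressive Voicing Assimilation: [napozbtu] → [napozptu]
(3) Voicing Between Vowels: [napozptu] → [nabozptu]

[nabozptu]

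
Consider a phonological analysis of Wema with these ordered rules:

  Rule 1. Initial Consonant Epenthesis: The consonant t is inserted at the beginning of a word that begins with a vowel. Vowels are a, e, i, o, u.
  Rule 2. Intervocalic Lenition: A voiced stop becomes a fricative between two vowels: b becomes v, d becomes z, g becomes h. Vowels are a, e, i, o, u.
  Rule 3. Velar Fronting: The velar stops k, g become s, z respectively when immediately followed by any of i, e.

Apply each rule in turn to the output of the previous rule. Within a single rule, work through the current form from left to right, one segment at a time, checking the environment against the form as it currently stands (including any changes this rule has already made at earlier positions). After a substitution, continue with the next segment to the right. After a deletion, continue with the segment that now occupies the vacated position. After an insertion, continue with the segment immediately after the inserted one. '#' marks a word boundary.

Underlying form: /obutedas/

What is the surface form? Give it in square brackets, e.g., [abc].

Rule 1 Initial Consonant Epenthesis: [obutedas] → [tobutedas]
Rule 2 Intervocalic Lenition: [tobutedas] → [tovutezas]
Rule 3 Velar Fronting: no change — [tovutezas]

[tovutezas]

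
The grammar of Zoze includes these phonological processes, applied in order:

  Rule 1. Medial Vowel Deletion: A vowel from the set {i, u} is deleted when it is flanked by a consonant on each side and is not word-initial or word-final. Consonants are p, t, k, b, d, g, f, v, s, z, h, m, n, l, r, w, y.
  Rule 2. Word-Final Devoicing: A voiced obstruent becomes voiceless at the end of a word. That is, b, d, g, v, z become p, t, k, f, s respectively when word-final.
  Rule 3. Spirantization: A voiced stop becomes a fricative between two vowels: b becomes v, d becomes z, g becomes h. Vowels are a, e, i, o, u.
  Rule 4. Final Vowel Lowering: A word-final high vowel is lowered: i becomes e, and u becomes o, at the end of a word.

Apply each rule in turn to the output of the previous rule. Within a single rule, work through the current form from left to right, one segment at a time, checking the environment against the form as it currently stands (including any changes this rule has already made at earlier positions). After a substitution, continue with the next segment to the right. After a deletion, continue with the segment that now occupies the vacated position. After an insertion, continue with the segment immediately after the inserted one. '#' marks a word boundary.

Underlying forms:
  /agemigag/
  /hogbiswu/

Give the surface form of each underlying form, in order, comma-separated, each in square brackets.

[ahemgak], [hogbswo]

/agemigag/:
  Rule 1 Medial Vowel Deletion: [agemigag] → [agemgag]
  Rule 2 Word-Final Devoicing: [agemgag] → [agemgak]
  Rule 3 Spirantization: [agemgak] → [ahemgak]
  Rule 4 Final Vowel Lowering: no change — [ahemgak]
/hogbiswu/:
  Rule 1 Medial Vowel Deletion: [hogbiswu] → [hogbswu]
  Rule 2 Word-Final Devoicing: no change — [hogbswu]
  Rule 3 Spirantization: no change — [hogbswu]
  Rule 4 Final Vowel Lowering: [hogbswu] → [hogbswo]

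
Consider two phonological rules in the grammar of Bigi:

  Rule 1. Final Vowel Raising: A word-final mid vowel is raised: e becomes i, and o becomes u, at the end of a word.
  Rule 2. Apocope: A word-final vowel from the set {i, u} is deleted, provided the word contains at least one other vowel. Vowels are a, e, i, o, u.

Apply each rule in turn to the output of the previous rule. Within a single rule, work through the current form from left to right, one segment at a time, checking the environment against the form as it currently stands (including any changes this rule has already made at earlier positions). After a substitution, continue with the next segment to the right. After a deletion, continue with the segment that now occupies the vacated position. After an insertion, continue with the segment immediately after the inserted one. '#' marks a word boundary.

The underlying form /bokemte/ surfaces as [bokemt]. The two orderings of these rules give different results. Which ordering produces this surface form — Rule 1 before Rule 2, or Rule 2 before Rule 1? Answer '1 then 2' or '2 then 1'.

1 then 2

Order 1 then 2:
  1 Final Vowel Raising: [bokemte] → [bokemti]
  2 Apocope: [bokemti] → [bokemt]
  result: [bokemt]
Order 2 then 1:
  2 Apocope: no change — [bokemte]
  1 Final Vowel Raising: [bokemte] → [bokemti]
  result: [bokemti]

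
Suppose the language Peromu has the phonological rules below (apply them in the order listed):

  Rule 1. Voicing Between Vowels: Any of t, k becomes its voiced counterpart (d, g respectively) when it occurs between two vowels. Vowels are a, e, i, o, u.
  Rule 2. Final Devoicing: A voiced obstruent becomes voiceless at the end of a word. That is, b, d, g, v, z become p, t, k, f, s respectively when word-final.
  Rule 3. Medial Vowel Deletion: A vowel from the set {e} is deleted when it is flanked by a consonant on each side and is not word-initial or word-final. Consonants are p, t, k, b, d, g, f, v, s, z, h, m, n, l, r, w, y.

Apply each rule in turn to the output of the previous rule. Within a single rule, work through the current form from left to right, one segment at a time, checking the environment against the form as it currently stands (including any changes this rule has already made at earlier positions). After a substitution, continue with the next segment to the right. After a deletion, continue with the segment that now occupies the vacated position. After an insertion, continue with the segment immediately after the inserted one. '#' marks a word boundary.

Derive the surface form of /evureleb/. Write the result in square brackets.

[evurlp]

Rule 1 Voicing Between Vowels: no change — [evureleb]
Rule 2 Final Devoicing: [evureleb] → [evurelep]
Rule 3 Medial Vowel Deletion: [evurelep] → [evurlp]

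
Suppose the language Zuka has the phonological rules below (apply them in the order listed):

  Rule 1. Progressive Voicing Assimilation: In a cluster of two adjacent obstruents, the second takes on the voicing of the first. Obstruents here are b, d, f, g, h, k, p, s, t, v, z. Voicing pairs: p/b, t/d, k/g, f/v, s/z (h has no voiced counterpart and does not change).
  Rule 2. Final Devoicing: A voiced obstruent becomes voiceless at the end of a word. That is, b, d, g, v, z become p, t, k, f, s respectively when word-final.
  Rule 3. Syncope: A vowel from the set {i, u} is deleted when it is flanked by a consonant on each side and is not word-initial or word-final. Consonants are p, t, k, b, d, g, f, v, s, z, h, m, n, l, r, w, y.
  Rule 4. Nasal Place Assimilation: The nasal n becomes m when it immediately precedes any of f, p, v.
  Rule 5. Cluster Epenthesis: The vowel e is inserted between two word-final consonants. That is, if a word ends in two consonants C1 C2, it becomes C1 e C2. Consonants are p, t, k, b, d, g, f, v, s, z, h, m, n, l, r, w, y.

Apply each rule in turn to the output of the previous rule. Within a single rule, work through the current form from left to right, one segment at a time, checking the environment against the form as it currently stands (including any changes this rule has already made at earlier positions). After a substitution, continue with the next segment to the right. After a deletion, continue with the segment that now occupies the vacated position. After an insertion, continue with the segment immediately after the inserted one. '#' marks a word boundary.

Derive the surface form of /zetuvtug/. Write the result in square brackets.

[zetvdek]

Rule 1 Progressive Voicing Assimilation: [zetuvtug] → [zetuvdug]
Rule 2 Final Devoicing: [zetuvdug] → [zetuvduk]
Rule 3 Syncope: [zetuvduk] → [zetvdk]
Rule 4 Nasal Place Assimilation: no change — [zetvdk]
Rule 5 Cluster Epenthesis: [zetvdk] → [zetvdek]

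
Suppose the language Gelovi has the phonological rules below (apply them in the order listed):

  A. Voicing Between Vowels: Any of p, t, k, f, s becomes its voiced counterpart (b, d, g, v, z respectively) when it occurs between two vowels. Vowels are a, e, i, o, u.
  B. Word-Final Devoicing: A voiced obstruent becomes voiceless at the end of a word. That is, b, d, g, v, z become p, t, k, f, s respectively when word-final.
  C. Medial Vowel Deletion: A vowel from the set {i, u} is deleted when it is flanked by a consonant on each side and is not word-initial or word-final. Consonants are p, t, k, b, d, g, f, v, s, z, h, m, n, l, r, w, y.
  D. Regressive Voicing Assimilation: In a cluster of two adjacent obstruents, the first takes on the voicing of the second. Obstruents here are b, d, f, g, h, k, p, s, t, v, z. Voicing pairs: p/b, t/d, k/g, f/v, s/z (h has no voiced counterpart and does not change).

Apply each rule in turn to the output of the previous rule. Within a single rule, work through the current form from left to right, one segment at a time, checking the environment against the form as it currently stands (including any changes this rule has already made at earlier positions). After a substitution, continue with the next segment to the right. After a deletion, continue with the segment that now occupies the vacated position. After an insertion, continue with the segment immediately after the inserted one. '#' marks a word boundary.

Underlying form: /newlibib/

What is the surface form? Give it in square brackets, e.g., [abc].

[newlpp]

A Voicing Between Vowels: no change — [newlibib]
B Word-Final Devoicing: [newlibib] → [newlibip]
C Medial Vowel Deletion: [newlibip] → [newlbp]
D Regressive Voicing Assimilation: [newlbp] → [newlpp]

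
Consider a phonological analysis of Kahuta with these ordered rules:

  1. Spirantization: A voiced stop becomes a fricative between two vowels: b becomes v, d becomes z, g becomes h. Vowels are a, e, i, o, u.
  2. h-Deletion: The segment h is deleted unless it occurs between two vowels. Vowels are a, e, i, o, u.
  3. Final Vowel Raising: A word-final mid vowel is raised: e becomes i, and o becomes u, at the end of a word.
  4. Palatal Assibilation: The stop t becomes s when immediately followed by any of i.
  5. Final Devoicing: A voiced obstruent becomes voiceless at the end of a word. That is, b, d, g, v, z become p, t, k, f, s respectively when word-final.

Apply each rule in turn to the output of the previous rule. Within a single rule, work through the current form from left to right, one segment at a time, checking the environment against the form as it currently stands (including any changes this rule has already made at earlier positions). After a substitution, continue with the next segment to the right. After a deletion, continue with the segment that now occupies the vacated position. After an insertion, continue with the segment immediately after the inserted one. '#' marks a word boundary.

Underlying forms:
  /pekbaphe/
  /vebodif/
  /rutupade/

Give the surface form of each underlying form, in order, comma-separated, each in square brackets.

/pekbaphe/:
  1 Spirantization: no change — [pekbaphe]
  2 h-Deletion: [pekbaphe] → [pekbape]
  3 Final Vowel Raising: [pekbape] → [pekbapi]
  4 Palatal Assibilation: no change — [pekbapi]
  5 Final Devoicing: no change — [pekbapi]
/vebodif/:
  1 Spirantization: [vebodif] → [vevozif]
  2 h-Deletion: no change — [vevozif]
  3 Final Vowel Raising: no change — [vevozif]
  4 Palatal Assibilation: no change — [vevozif]
  5 Final Devoicing: no change — [vevozif]
/rutupade/:
  1 Spirantization: [rutupade] → [rutupaze]
  2 h-Deletion: no change — [rutupaze]
  3 Final Vowel Raising: [rutupaze] → [rutupazi]
  4 Palatal Assibilation: no change — [rutupazi]
  5 Final Devoicing: no change — [rutupazi]

[pekbapi], [vevozif], [rutupazi]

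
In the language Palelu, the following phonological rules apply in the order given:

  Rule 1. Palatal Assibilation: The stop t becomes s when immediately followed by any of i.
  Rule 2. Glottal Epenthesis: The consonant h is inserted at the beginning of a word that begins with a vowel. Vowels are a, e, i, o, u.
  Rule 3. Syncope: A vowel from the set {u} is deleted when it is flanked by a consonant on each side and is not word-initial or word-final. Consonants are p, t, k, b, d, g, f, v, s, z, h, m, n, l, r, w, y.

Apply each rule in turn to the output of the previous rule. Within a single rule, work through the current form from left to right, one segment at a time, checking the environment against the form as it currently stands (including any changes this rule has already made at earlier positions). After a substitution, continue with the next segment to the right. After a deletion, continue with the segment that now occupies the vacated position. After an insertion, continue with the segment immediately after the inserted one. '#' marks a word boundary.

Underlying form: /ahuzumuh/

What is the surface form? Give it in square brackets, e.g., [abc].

Rule 1 Palatal Assibilation: no change — [ahuzumuh]
Rule 2 Glottal Epenthesis: [ahuzumuh] → [hahuzumuh]
Rule 3 Syncope: [hahuzumuh] → [hahzmh]

[hahzmh]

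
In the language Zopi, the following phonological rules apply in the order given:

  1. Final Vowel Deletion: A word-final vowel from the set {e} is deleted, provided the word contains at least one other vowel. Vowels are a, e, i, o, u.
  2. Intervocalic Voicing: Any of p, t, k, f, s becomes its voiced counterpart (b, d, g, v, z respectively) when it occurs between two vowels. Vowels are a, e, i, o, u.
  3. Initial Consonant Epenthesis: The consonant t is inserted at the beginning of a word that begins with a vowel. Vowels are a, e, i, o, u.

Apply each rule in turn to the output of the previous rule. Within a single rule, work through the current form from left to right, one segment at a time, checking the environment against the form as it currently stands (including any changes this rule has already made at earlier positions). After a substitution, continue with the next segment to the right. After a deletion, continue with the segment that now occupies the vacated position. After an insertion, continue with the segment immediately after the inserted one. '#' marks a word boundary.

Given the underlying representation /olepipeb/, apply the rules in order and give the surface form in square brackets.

[tolebibeb]

1 Final Vowel Deletion: no change — [olepipeb]
2 Intervocalic Voicing: [olepipeb] → [olebibeb]
3 Initial Consonant Epenthesis: [olebibeb] → [tolebibeb]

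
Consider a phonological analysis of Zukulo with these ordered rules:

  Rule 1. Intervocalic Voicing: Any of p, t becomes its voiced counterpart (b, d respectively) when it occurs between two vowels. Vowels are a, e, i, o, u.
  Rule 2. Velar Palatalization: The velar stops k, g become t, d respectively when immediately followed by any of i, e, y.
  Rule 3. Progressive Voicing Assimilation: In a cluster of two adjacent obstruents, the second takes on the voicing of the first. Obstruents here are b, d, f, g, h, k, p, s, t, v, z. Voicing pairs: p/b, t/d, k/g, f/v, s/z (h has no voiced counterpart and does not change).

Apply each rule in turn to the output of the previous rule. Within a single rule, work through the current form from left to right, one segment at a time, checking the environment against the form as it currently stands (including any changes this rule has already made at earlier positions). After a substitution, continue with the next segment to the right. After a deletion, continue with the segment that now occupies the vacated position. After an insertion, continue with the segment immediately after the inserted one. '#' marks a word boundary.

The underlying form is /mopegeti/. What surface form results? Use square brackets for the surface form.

[mobededi]

Rule 1 Intervocalic Voicing: [mopegeti] → [mobegedi]
Rule 2 Velar Palatalization: [mobegedi] → [mobededi]
Rule 3 Progressive Voicing Assimilation: no change — [mobededi]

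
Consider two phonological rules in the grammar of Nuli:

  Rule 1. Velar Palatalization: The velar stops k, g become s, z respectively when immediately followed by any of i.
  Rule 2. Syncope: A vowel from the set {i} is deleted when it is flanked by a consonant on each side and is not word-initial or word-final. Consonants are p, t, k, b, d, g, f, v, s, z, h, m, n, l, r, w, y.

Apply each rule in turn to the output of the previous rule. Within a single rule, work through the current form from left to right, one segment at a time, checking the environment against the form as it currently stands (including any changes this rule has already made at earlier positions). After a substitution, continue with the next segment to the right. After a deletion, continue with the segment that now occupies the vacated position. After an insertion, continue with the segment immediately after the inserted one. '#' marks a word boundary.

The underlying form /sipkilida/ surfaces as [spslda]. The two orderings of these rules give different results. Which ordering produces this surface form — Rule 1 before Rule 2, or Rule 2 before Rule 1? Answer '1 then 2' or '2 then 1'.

Order 1 then 2:
  1 Velar Palatalization: [sipkilida] → [sipsilida]
  2 Syncope: [sipsilida] → [spslda]
  result: [spslda]
Order 2 then 1:
  2 Syncope: [sipkilida] → [spklda]
  1 Velar Palatalization: no change — [spklda]
  result: [spklda]

1 then 2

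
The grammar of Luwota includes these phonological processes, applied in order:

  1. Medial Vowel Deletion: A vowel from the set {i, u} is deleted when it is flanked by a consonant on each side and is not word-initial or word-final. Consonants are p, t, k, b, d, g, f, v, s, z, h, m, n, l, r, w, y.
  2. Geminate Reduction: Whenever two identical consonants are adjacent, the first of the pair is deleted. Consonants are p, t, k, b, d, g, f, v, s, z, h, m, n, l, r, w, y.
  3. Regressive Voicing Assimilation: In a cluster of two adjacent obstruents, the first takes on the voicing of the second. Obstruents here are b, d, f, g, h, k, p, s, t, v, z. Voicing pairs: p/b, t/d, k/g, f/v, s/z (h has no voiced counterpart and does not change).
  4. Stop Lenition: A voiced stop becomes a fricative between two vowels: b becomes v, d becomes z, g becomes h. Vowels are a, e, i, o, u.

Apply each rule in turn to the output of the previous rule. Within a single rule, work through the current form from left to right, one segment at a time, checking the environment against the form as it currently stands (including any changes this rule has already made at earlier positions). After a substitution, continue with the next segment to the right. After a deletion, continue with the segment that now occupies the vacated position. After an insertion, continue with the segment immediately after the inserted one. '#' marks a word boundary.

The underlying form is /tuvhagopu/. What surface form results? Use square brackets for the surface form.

1 Medial Vowel Deletion: [tuvhagopu] → [tvhagopu]
2 Geminate Reduction: no change — [tvhagopu]
3 Regressive Voicing Assimilation: [tvhagopu] → [dfhagopu]
4 Stop Lenition: [dfhagopu] → [dfhahopu]

[dfhahopu]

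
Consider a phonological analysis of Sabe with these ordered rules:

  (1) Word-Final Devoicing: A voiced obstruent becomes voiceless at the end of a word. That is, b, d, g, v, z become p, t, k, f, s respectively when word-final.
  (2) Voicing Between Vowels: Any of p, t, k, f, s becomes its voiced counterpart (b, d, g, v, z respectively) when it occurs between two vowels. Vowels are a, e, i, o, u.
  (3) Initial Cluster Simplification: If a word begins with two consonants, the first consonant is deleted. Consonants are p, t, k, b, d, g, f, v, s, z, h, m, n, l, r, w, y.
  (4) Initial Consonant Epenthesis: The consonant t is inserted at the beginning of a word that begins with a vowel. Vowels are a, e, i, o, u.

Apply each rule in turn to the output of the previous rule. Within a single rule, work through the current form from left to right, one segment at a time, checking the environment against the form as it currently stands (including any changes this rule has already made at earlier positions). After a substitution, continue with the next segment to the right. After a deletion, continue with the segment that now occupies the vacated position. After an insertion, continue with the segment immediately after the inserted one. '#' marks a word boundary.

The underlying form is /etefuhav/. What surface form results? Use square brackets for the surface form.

(1) Word-Final Devoicing: [etefuhav] → [etefuhaf]
(2) Voicing Between Vowels: [etefuhaf] → [edevuhaf]
(3) Initial Cluster Simplification: no change — [edevuhaf]
(4) Initial Consonant Epenthesis: [edevuhaf] → [tedevuhaf]

[tedevuhaf]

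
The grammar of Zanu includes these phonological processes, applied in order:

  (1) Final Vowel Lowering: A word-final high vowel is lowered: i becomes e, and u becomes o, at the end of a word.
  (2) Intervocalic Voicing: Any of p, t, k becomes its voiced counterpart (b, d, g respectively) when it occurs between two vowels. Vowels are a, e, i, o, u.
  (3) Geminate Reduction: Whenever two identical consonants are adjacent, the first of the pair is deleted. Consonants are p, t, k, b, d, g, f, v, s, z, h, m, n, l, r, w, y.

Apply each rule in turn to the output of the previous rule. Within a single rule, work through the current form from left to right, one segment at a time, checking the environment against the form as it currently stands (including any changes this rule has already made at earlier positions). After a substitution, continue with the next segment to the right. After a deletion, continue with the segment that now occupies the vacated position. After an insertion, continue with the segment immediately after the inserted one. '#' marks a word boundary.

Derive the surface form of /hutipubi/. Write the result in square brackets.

[hudibube]

(1) Final Vowel Lowering: [hutipubi] → [hutipube]
(2) Intervocalic Voicing: [hutipube] → [hudibube]
(3) Geminate Reduction: no change — [hudibube]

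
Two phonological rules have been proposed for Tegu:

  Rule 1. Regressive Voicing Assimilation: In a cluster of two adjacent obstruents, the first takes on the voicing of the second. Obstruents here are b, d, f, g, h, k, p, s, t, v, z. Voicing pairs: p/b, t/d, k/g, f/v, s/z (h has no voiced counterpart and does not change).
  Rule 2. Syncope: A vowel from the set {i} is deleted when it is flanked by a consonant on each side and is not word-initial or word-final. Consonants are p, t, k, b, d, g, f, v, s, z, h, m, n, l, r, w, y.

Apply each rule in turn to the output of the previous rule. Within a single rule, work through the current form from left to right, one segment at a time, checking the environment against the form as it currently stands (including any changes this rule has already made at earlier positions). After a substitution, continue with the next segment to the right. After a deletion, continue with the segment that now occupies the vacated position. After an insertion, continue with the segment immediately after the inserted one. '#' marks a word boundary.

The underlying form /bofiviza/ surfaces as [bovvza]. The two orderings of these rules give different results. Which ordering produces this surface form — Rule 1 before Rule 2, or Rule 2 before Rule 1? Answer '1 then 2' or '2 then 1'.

Order 1 then 2:
  1 Regressive Voicing Assimilation: no change — [bofiviza]
  2 Syncope: [bofiviza] → [bofvza]
  result: [bofvza]
Order 2 then 1:
  2 Syncope: [bofiviza] → [bofvza]
  1 Regressive Voicing Assimilation: [bofvza] → [bovvza]
  result: [bovvza]

2 then 1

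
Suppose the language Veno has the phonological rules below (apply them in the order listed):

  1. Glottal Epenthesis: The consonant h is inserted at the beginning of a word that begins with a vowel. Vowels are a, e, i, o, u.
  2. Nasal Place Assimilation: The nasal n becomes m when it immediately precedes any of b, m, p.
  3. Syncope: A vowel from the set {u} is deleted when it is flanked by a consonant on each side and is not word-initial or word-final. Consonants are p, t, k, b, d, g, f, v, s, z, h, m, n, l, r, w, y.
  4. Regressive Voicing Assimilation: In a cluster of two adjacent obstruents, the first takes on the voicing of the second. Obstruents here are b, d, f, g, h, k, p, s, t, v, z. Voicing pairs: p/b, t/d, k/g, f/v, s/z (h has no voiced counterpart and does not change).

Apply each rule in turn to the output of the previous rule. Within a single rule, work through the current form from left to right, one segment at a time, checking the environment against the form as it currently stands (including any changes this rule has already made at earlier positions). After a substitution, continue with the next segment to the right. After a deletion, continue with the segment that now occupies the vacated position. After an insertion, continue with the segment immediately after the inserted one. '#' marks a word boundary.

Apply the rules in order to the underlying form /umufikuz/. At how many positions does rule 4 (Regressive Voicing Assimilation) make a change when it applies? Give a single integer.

1 Glottal Epenthesis: [umufikuz] → [humufikuz]
2 Nasal Place Assimilation: no change — [humufikuz]
3 Syncope: [humufikuz] → [hmfikz]
4 Regressive Voicing Assimilation: [hmfikz] → [hmfigz]
Rule 4 changed 1 position(s).

1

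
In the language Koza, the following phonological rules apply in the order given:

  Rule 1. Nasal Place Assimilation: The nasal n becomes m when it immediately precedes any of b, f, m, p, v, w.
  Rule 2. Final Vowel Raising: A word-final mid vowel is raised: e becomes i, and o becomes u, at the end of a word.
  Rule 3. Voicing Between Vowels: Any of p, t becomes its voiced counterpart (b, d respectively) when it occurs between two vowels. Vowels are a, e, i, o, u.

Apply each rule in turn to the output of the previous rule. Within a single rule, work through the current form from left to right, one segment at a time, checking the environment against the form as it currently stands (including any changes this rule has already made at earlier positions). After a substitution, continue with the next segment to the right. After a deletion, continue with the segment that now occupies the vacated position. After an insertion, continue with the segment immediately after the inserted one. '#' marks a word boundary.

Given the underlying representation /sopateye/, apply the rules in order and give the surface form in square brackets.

Rule 1 Nasal Place Assimilation: no change — [sopateye]
Rule 2 Final Vowel Raising: [sopateye] → [sopateyi]
Rule 3 Voicing Between Vowels: [sopateyi] → [sobadeyi]

[sobadeyi]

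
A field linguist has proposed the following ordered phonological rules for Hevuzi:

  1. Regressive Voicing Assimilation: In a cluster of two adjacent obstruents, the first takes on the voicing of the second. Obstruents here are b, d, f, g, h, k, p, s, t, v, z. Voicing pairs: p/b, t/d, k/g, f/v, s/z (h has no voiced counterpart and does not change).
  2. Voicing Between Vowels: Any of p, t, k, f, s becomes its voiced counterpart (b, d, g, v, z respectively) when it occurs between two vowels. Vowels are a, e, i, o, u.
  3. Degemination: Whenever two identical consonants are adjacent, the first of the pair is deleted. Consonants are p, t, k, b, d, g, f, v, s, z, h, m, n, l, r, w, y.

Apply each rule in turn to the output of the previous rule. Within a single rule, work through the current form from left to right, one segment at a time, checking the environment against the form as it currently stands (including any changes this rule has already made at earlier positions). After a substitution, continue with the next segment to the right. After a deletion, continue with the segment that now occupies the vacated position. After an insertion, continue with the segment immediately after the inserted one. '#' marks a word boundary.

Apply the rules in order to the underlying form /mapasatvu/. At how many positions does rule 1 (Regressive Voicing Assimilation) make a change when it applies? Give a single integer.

1 Regressive Voicing Assimilation: [mapasatvu] → [mapasadvu]
2 Voicing Between Vowels: [mapasadvu] → [mabazadvu]
3 Degemination: no change — [mabazadvu]
Rule 1 changed 1 position(s).

1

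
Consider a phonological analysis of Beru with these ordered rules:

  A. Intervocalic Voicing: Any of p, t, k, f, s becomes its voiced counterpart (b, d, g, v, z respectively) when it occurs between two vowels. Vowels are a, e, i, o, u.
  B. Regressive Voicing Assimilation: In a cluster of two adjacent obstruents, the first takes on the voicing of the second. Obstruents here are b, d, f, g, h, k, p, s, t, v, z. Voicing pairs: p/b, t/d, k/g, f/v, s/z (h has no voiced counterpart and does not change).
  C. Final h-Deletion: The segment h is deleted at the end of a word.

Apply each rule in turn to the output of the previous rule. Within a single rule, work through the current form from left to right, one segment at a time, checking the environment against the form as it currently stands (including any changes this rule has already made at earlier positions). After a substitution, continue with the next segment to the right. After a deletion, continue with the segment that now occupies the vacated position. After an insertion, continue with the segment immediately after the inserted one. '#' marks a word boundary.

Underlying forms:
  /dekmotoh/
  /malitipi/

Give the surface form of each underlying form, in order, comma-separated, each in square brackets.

[dekmodo], [malidibi]

/dekmotoh/:
  A Intervocalic Voicing: [dekmotoh] → [dekmodoh]
  B Regressive Voicing Assimilation: no change — [dekmodoh]
  C Final h-Deletion: [dekmodoh] → [dekmodo]
/malitipi/:
  A Intervocalic Voicing: [malitipi] → [malidibi]
  B Regressive Voicing Assimilation: no change — [malidibi]
  C Final h-Deletion: no change — [malidibi]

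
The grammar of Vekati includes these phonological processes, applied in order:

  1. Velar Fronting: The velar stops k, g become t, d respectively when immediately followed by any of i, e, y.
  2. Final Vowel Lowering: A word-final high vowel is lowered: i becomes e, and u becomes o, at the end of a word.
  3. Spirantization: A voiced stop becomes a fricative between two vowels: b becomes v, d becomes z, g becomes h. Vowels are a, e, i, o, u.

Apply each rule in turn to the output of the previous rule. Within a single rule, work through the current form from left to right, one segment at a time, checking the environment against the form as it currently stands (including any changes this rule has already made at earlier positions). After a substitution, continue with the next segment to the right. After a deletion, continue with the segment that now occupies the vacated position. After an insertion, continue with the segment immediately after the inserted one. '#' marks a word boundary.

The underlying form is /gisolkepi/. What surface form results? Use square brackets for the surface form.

1 Velar Fronting: [gisolkepi] → [disoltepi]
2 Final Vowel Lowering: [disoltepi] → [disoltepe]
3 Spirantization: no change — [disoltepe]

[disoltepe]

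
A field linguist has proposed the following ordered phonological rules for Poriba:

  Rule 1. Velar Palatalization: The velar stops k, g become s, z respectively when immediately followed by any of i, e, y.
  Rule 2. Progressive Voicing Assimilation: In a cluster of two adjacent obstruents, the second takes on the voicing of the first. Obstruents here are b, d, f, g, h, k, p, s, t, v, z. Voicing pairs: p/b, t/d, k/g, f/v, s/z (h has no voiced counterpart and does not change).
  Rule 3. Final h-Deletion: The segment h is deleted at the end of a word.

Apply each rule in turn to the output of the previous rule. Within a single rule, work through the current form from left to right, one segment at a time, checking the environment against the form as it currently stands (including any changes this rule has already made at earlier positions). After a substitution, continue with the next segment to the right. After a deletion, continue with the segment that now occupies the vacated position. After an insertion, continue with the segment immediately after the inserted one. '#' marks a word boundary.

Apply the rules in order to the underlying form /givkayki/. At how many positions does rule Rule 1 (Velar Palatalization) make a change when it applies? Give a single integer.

2

Rule 1 Velar Palatalization: [givkayki] → [zivkaysi]
Rule 2 Progressive Voicing Assimilation: [zivkaysi] → [zivgaysi]
Rule 3 Final h-Deletion: no change — [zivgaysi]
Rule Rule 1 changed 2 position(s).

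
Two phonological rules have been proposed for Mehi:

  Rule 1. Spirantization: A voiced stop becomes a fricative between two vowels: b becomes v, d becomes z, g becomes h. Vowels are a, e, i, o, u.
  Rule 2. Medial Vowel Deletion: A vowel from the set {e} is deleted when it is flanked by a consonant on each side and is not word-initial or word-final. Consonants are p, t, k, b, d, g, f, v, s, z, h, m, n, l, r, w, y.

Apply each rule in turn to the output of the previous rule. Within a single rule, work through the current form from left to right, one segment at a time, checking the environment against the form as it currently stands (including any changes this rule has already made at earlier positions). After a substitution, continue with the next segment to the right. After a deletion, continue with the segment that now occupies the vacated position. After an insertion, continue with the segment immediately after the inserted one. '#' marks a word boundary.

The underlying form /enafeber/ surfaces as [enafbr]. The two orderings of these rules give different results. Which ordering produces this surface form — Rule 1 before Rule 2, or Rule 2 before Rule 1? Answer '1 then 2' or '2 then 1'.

2 then 1

Order 1 then 2:
  1 Spirantization: [enafeber] → [enafever]
  2 Medial Vowel Deletion: [enafever] → [enafvr]
  result: [enafvr]
Order 2 then 1:
  2 Medial Vowel Deletion: [enafeber] → [enafbr]
  1 Spirantization: no change — [enafbr]
  result: [enafbr]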